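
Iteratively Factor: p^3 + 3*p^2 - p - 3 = (p + 3)*(p^2 - 1) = (p - 1)*(p + 3)*(p + 1)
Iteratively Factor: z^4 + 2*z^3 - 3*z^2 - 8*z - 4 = (z + 1)*(z^3 + z^2 - 4*z - 4) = (z - 2)*(z + 1)*(z^2 + 3*z + 2) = (z - 2)*(z + 1)*(z + 2)*(z + 1)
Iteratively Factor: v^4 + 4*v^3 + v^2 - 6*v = (v)*(v^3 + 4*v^2 + v - 6) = v*(v + 3)*(v^2 + v - 2) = v*(v + 2)*(v + 3)*(v - 1)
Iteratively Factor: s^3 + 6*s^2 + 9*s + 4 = (s + 4)*(s^2 + 2*s + 1) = (s + 1)*(s + 4)*(s + 1)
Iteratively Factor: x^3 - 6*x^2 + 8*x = (x - 2)*(x^2 - 4*x) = (x - 4)*(x - 2)*(x)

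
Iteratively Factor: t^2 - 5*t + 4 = (t - 4)*(t - 1)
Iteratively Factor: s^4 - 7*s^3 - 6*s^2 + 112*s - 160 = (s + 4)*(s^3 - 11*s^2 + 38*s - 40) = (s - 4)*(s + 4)*(s^2 - 7*s + 10) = (s - 4)*(s - 2)*(s + 4)*(s - 5)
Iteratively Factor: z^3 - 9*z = (z)*(z^2 - 9) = z*(z - 3)*(z + 3)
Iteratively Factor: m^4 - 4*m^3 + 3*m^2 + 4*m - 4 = (m - 1)*(m^3 - 3*m^2 + 4) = (m - 2)*(m - 1)*(m^2 - m - 2) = (m - 2)*(m - 1)*(m + 1)*(m - 2)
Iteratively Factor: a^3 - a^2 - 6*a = (a - 3)*(a^2 + 2*a) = (a - 3)*(a + 2)*(a)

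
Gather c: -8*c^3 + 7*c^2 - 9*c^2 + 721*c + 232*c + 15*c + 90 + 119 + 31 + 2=-8*c^3 - 2*c^2 + 968*c + 242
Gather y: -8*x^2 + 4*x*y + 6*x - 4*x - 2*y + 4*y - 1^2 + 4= -8*x^2 + 2*x + y*(4*x + 2) + 3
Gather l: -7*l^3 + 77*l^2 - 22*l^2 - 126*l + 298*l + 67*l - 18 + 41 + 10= -7*l^3 + 55*l^2 + 239*l + 33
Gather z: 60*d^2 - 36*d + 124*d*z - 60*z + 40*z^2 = 60*d^2 - 36*d + 40*z^2 + z*(124*d - 60)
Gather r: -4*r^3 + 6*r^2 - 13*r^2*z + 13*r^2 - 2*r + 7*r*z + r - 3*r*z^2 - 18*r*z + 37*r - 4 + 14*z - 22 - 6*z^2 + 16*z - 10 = -4*r^3 + r^2*(19 - 13*z) + r*(-3*z^2 - 11*z + 36) - 6*z^2 + 30*z - 36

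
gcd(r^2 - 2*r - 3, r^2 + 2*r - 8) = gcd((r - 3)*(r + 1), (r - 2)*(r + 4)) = 1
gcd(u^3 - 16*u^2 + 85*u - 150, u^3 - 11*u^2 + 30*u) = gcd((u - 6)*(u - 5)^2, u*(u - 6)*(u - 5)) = u^2 - 11*u + 30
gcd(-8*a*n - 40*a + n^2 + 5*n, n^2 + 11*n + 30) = n + 5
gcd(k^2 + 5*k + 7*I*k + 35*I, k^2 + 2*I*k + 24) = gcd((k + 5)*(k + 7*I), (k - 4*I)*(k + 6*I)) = 1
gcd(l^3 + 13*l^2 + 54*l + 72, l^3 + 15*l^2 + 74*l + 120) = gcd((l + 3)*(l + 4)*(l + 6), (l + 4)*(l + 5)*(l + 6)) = l^2 + 10*l + 24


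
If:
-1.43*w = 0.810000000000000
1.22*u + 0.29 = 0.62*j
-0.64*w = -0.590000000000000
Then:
No Solution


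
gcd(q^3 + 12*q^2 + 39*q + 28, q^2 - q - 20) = q + 4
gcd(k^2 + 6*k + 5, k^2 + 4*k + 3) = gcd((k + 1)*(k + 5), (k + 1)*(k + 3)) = k + 1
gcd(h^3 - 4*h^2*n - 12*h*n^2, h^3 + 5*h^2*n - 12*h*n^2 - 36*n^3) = h + 2*n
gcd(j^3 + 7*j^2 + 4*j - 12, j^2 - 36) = j + 6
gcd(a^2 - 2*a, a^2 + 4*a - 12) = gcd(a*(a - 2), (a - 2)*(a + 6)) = a - 2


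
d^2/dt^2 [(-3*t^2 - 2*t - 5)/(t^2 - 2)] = 2*(-2*t^3 - 33*t^2 - 12*t - 22)/(t^6 - 6*t^4 + 12*t^2 - 8)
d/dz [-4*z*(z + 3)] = -8*z - 12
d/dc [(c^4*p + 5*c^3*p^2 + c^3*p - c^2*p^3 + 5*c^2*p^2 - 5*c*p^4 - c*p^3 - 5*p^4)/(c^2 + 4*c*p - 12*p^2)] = p*(2*c^5 + 17*c^4*p + c^4 - 8*c^3*p^2 + 8*c^3*p - 179*c^2*p^3 - 15*c^2*p^2 + 24*c*p^4 - 110*c*p^3 + 60*p^5 + 32*p^4)/(c^4 + 8*c^3*p - 8*c^2*p^2 - 96*c*p^3 + 144*p^4)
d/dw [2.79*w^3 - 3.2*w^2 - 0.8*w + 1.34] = 8.37*w^2 - 6.4*w - 0.8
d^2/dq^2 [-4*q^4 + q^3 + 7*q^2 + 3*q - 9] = -48*q^2 + 6*q + 14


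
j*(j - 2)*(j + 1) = j^3 - j^2 - 2*j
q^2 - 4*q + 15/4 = (q - 5/2)*(q - 3/2)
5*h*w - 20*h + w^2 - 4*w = (5*h + w)*(w - 4)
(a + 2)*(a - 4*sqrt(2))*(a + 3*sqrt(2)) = a^3 - sqrt(2)*a^2 + 2*a^2 - 24*a - 2*sqrt(2)*a - 48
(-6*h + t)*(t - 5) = -6*h*t + 30*h + t^2 - 5*t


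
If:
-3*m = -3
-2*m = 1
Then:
No Solution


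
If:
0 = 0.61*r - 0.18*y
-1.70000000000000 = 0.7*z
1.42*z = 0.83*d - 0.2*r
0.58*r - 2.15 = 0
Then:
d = -3.26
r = 3.71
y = 12.56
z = -2.43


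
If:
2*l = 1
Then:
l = 1/2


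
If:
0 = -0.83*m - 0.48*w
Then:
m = -0.578313253012048*w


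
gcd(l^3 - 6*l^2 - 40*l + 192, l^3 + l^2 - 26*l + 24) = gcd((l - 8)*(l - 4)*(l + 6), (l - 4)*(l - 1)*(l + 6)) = l^2 + 2*l - 24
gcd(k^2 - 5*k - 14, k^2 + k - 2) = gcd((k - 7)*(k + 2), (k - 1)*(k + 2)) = k + 2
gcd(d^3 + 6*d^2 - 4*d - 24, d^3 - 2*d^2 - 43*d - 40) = 1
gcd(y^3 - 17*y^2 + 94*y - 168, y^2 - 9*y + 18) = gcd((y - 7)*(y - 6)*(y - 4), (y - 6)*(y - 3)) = y - 6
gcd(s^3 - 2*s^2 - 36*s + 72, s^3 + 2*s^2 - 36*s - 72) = s^2 - 36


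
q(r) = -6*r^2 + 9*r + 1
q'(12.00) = -135.00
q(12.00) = -755.00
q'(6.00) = -63.00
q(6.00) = -161.00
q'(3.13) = -28.56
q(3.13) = -29.61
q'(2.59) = -22.08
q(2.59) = -15.94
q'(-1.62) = 28.44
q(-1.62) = -29.33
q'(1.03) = -3.36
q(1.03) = 3.90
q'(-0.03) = 9.36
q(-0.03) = 0.72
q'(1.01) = -3.12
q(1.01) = 3.97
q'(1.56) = -9.72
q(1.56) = 0.44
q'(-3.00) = 45.00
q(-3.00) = -80.00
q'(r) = 9 - 12*r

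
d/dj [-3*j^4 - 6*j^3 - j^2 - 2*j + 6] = -12*j^3 - 18*j^2 - 2*j - 2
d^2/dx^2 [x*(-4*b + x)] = 2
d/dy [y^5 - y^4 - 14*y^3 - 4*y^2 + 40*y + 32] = 5*y^4 - 4*y^3 - 42*y^2 - 8*y + 40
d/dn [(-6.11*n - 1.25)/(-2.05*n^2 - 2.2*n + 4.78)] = (12.5255*n^2 + 13.442*n - (4.1*n + 2.2)*(6.11*n + 1.25) - 29.2058)/(2.05*n^2 + 2.2*n - 4.78)^2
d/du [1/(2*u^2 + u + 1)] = (-4*u - 1)/(2*u^2 + u + 1)^2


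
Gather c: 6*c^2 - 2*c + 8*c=6*c^2 + 6*c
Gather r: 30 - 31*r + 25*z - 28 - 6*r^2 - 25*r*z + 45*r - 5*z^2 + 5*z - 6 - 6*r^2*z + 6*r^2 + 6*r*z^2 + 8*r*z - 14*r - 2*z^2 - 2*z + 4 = -6*r^2*z + r*(6*z^2 - 17*z) - 7*z^2 + 28*z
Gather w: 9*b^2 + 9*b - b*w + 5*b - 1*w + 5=9*b^2 + 14*b + w*(-b - 1) + 5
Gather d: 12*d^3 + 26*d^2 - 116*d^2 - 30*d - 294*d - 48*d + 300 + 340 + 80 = 12*d^3 - 90*d^2 - 372*d + 720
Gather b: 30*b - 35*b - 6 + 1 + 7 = 2 - 5*b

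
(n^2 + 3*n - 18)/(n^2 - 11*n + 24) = (n + 6)/(n - 8)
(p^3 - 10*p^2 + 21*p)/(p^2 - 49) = p*(p - 3)/(p + 7)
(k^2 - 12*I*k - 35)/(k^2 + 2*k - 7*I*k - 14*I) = (k - 5*I)/(k + 2)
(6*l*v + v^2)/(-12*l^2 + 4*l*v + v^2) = v/(-2*l + v)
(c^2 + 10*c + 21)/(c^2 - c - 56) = (c + 3)/(c - 8)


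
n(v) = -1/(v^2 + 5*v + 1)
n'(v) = -(-2*v - 5)/(v^2 + 5*v + 1)^2 = (2*v + 5)/(v^2 + 5*v + 1)^2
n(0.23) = -0.45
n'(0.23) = 1.13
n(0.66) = -0.21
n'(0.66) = 0.28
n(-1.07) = 0.31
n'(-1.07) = 0.28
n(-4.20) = 0.42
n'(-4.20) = -0.61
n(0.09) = -0.69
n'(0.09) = 2.44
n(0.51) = -0.26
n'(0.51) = 0.41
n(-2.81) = 0.19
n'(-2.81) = -0.02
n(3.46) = -0.03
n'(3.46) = 0.01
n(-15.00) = -0.00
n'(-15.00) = 0.00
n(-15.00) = -0.00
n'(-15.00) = 0.00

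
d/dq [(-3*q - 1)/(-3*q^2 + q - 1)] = (9*q^2 - 3*q - (3*q + 1)*(6*q - 1) + 3)/(3*q^2 - q + 1)^2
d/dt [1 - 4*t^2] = -8*t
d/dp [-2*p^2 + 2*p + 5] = 2 - 4*p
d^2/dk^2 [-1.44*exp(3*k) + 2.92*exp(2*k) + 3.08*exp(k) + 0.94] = (-12.96*exp(2*k) + 11.68*exp(k) + 3.08)*exp(k)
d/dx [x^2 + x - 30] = 2*x + 1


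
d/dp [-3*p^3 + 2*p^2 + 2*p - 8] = -9*p^2 + 4*p + 2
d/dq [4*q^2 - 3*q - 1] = 8*q - 3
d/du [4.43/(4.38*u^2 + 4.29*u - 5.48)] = (-38.8068*u - 19.0047)/(4.38*u^2 + 4.29*u - 5.48)^2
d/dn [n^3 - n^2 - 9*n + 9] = 3*n^2 - 2*n - 9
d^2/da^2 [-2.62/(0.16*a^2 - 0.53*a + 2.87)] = (0.134144*a^2 - 0.444352*a - 2.62*(0.32*a - 0.53)*(0.64*a - 1.06) + 2.406208)/(0.16*a^2 - 0.53*a + 2.87)^3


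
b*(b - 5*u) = b^2 - 5*b*u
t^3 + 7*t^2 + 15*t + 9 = (t + 1)*(t + 3)^2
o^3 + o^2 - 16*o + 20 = (o - 2)^2*(o + 5)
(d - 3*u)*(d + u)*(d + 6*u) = d^3 + 4*d^2*u - 15*d*u^2 - 18*u^3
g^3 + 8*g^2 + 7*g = g*(g + 1)*(g + 7)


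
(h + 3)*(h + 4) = h^2 + 7*h + 12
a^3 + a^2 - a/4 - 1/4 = (a - 1/2)*(a + 1/2)*(a + 1)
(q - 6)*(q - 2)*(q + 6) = q^3 - 2*q^2 - 36*q + 72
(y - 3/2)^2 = y^2 - 3*y + 9/4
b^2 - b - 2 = (b - 2)*(b + 1)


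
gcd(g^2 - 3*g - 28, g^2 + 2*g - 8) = g + 4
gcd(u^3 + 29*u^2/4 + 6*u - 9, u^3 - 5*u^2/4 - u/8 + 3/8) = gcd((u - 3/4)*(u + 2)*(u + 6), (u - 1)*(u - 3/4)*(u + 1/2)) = u - 3/4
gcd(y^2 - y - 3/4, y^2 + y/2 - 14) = 1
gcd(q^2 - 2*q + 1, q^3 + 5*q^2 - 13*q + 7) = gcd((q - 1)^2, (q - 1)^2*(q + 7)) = q^2 - 2*q + 1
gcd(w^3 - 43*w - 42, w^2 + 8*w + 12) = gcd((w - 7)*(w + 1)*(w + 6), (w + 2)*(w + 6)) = w + 6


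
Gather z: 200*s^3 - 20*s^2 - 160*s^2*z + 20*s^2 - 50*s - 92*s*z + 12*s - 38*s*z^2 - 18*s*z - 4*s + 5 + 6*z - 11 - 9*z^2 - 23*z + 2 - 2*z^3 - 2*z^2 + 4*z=200*s^3 - 42*s - 2*z^3 + z^2*(-38*s - 11) + z*(-160*s^2 - 110*s - 13) - 4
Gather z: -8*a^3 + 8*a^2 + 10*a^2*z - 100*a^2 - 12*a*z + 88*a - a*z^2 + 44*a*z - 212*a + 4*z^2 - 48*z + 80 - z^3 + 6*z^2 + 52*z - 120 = -8*a^3 - 92*a^2 - 124*a - z^3 + z^2*(10 - a) + z*(10*a^2 + 32*a + 4) - 40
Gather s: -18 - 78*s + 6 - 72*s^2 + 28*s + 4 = -72*s^2 - 50*s - 8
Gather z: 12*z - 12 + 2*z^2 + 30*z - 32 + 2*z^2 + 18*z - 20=4*z^2 + 60*z - 64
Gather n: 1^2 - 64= -63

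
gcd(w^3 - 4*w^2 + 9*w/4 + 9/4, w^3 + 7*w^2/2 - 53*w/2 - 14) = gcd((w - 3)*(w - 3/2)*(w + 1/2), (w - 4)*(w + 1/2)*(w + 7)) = w + 1/2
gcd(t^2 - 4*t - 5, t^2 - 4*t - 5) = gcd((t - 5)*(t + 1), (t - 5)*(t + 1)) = t^2 - 4*t - 5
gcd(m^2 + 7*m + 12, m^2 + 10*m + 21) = m + 3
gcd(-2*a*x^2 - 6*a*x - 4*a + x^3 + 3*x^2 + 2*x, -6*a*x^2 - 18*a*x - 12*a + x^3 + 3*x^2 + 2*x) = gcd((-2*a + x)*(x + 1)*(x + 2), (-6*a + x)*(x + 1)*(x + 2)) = x^2 + 3*x + 2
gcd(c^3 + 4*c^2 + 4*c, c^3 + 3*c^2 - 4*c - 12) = c + 2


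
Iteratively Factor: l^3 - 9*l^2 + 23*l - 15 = (l - 5)*(l^2 - 4*l + 3) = (l - 5)*(l - 1)*(l - 3)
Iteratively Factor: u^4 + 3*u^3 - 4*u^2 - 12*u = (u + 3)*(u^3 - 4*u) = u*(u + 3)*(u^2 - 4) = u*(u + 2)*(u + 3)*(u - 2)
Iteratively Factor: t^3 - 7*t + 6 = (t - 1)*(t^2 + t - 6) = (t - 1)*(t + 3)*(t - 2)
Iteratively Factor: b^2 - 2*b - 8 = (b + 2)*(b - 4)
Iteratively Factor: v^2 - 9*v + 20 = (v - 4)*(v - 5)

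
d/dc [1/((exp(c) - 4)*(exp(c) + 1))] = (3 - 2*exp(c))*exp(c)/(exp(4*c) - 6*exp(3*c) + exp(2*c) + 24*exp(c) + 16)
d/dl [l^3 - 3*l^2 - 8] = 3*l*(l - 2)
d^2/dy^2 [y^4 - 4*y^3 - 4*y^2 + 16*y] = 12*y^2 - 24*y - 8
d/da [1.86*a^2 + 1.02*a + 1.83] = 3.72*a + 1.02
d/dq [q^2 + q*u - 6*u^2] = 2*q + u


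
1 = 1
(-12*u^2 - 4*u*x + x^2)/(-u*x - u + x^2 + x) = (12*u^2 + 4*u*x - x^2)/(u*x + u - x^2 - x)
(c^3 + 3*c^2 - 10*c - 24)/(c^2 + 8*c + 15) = (c^3 + 3*c^2 - 10*c - 24)/(c^2 + 8*c + 15)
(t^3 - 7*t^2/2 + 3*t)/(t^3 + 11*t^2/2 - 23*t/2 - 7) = t*(2*t - 3)/(2*t^2 + 15*t + 7)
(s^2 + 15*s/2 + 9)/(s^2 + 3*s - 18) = (s + 3/2)/(s - 3)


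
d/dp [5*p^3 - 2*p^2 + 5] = p*(15*p - 4)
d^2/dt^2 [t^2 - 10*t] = 2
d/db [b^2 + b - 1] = 2*b + 1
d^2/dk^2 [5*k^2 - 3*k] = 10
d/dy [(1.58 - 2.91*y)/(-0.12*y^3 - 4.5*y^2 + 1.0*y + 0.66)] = (-0.6984*y^3 - 12.5262*y^2 + 14.22*y - 3.5006)/(0.0144*y^6 + 1.08*y^5 + 20.01*y^4 - 9.1584*y^3 - 4.94*y^2 + 1.32*y + 0.4356)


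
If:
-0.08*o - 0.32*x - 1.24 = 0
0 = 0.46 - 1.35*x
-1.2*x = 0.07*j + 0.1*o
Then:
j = 18.25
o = -16.86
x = 0.34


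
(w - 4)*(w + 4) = w^2 - 16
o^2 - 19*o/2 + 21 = (o - 6)*(o - 7/2)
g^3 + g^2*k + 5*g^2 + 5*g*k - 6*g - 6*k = (g - 1)*(g + 6)*(g + k)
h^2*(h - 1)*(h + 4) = h^4 + 3*h^3 - 4*h^2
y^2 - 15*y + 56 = (y - 8)*(y - 7)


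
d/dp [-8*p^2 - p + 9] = -16*p - 1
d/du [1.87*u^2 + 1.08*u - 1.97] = 3.74*u + 1.08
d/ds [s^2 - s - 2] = 2*s - 1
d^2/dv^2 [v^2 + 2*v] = 2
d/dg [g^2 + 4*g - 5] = 2*g + 4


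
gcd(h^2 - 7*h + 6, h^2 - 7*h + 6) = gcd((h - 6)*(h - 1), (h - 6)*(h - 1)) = h^2 - 7*h + 6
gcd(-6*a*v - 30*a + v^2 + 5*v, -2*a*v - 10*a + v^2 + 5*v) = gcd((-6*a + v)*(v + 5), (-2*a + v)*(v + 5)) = v + 5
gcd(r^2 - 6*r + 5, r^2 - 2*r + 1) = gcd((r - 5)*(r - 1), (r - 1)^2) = r - 1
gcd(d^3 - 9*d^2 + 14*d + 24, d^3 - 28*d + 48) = d - 4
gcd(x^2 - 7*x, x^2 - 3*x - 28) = x - 7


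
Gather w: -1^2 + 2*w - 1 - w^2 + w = -w^2 + 3*w - 2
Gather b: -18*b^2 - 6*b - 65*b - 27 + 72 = -18*b^2 - 71*b + 45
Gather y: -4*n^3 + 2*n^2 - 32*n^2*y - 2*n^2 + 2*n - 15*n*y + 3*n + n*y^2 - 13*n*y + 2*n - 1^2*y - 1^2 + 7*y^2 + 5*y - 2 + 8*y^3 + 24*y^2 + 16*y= -4*n^3 + 7*n + 8*y^3 + y^2*(n + 31) + y*(-32*n^2 - 28*n + 20) - 3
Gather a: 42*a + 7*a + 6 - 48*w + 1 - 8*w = 49*a - 56*w + 7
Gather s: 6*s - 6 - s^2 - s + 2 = -s^2 + 5*s - 4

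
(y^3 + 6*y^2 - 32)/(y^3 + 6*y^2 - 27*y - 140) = (y^2 + 2*y - 8)/(y^2 + 2*y - 35)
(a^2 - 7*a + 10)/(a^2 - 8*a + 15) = (a - 2)/(a - 3)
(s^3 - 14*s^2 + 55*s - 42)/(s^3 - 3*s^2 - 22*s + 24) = (s - 7)/(s + 4)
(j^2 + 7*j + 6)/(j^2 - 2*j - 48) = (j + 1)/(j - 8)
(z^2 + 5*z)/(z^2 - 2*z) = (z + 5)/(z - 2)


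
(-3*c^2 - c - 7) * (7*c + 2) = -21*c^3 - 13*c^2 - 51*c - 14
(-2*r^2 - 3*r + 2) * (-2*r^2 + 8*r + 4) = 4*r^4 - 10*r^3 - 36*r^2 + 4*r + 8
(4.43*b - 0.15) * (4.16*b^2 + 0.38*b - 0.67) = 18.4288*b^3 + 1.0594*b^2 - 3.0251*b + 0.1005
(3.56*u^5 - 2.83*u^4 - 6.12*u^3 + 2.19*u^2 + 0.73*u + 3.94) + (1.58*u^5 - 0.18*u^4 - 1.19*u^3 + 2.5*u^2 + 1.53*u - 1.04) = 5.14*u^5 - 3.01*u^4 - 7.31*u^3 + 4.69*u^2 + 2.26*u + 2.9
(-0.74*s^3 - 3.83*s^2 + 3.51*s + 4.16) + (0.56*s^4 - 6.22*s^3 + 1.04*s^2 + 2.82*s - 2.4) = 0.56*s^4 - 6.96*s^3 - 2.79*s^2 + 6.33*s + 1.76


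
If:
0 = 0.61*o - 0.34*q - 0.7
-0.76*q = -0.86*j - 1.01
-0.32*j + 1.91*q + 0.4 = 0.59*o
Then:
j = -1.24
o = 1.11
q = -0.08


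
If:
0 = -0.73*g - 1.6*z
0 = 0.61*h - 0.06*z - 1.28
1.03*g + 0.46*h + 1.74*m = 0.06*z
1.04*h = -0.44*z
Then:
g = 8.82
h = 1.70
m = -5.81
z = -4.02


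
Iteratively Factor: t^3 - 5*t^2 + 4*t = (t - 4)*(t^2 - t) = (t - 4)*(t - 1)*(t)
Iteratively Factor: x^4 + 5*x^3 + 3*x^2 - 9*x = (x)*(x^3 + 5*x^2 + 3*x - 9) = x*(x + 3)*(x^2 + 2*x - 3) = x*(x + 3)^2*(x - 1)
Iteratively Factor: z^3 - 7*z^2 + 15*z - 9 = (z - 3)*(z^2 - 4*z + 3) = (z - 3)*(z - 1)*(z - 3)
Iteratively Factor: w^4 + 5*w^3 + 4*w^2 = (w)*(w^3 + 5*w^2 + 4*w) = w*(w + 1)*(w^2 + 4*w) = w*(w + 1)*(w + 4)*(w)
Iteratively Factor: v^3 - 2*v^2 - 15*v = (v + 3)*(v^2 - 5*v) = v*(v + 3)*(v - 5)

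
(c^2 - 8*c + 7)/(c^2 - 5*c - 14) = (c - 1)/(c + 2)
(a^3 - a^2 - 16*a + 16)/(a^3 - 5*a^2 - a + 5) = (a^2 - 16)/(a^2 - 4*a - 5)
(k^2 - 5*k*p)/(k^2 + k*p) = (k - 5*p)/(k + p)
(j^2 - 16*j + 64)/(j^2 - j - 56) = (j - 8)/(j + 7)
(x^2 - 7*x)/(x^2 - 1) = x*(x - 7)/(x^2 - 1)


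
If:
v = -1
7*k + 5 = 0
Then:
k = -5/7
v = -1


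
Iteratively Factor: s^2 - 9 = (s - 3)*(s + 3)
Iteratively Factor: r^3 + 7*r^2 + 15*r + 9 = (r + 3)*(r^2 + 4*r + 3) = (r + 3)^2*(r + 1)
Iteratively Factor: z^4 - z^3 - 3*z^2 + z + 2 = (z - 2)*(z^3 + z^2 - z - 1) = (z - 2)*(z + 1)*(z^2 - 1) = (z - 2)*(z + 1)^2*(z - 1)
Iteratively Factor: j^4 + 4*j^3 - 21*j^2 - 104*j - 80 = (j + 4)*(j^3 - 21*j - 20) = (j + 4)^2*(j^2 - 4*j - 5) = (j - 5)*(j + 4)^2*(j + 1)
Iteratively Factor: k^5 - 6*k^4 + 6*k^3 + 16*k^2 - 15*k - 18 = (k + 1)*(k^4 - 7*k^3 + 13*k^2 + 3*k - 18) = (k - 2)*(k + 1)*(k^3 - 5*k^2 + 3*k + 9) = (k - 2)*(k + 1)^2*(k^2 - 6*k + 9) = (k - 3)*(k - 2)*(k + 1)^2*(k - 3)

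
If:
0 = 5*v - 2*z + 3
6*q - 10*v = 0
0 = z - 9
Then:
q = 5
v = 3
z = 9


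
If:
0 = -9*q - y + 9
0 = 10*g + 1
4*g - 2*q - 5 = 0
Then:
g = -1/10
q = -27/10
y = 333/10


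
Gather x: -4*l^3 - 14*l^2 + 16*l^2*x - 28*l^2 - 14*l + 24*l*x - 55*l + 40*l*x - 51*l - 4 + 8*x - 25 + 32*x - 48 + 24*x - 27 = -4*l^3 - 42*l^2 - 120*l + x*(16*l^2 + 64*l + 64) - 104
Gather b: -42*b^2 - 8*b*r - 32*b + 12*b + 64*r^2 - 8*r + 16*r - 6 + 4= -42*b^2 + b*(-8*r - 20) + 64*r^2 + 8*r - 2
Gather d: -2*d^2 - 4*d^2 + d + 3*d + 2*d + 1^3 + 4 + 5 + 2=-6*d^2 + 6*d + 12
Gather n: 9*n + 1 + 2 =9*n + 3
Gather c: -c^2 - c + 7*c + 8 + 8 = -c^2 + 6*c + 16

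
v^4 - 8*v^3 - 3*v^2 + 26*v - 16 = (v - 8)*(v - 1)^2*(v + 2)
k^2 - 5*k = k*(k - 5)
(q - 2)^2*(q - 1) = q^3 - 5*q^2 + 8*q - 4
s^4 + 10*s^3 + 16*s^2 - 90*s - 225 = (s - 3)*(s + 3)*(s + 5)^2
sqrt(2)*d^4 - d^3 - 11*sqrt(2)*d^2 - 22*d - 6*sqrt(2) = (d - 3*sqrt(2))*(d + sqrt(2))^2*(sqrt(2)*d + 1)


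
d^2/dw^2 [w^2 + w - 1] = 2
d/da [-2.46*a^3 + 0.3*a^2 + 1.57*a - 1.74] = -7.38*a^2 + 0.6*a + 1.57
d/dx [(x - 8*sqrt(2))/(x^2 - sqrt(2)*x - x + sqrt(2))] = (x^2 - sqrt(2)*x - x + (x - 8*sqrt(2))*(-2*x + 1 + sqrt(2)) + sqrt(2))/(x^2 - sqrt(2)*x - x + sqrt(2))^2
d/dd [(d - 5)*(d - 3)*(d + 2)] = 3*d^2 - 12*d - 1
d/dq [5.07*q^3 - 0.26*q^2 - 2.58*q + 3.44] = 15.21*q^2 - 0.52*q - 2.58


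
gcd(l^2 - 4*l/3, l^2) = l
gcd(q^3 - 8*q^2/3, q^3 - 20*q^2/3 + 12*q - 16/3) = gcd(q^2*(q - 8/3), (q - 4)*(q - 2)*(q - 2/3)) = 1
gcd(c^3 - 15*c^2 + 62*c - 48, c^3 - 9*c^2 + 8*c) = c^2 - 9*c + 8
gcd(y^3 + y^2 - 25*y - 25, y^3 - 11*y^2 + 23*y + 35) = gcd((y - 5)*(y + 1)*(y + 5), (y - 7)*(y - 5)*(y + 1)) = y^2 - 4*y - 5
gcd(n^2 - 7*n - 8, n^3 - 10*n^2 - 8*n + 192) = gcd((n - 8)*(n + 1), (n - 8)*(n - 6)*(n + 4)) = n - 8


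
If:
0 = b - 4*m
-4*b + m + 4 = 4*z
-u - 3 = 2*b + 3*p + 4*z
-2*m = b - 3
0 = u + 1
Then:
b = 2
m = 1/2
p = -5/6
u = -1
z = -7/8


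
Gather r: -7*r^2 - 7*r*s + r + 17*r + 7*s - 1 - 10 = -7*r^2 + r*(18 - 7*s) + 7*s - 11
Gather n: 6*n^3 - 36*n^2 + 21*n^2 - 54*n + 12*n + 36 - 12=6*n^3 - 15*n^2 - 42*n + 24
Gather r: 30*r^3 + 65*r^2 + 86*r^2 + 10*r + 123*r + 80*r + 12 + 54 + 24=30*r^3 + 151*r^2 + 213*r + 90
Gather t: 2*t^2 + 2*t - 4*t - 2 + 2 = 2*t^2 - 2*t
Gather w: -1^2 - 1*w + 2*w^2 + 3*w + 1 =2*w^2 + 2*w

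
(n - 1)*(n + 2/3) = n^2 - n/3 - 2/3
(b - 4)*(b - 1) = b^2 - 5*b + 4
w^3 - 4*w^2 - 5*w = w*(w - 5)*(w + 1)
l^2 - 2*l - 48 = (l - 8)*(l + 6)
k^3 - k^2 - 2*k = k*(k - 2)*(k + 1)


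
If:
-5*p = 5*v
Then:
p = -v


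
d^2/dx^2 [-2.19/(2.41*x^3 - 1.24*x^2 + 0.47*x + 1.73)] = ((31.6674*x - 5.4312)*(2.41*x^3 - 1.24*x^2 + 0.47*x + 1.73) - 2.19*(7.23*x^2 - 2.48*x + 0.47)*(14.46*x^2 - 4.96*x + 0.94))/(2.41*x^3 - 1.24*x^2 + 0.47*x + 1.73)^3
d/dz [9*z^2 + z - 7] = 18*z + 1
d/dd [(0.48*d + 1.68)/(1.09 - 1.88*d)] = (6.921408*d - 4.012944)/(1.88*d - 1.09)^3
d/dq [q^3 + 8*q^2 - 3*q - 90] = 3*q^2 + 16*q - 3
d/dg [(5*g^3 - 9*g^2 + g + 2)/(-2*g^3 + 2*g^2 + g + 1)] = (-8*g^4 + 14*g^3 + 16*g^2 - 26*g - 1)/(4*g^6 - 8*g^5 + 5*g^2 + 2*g + 1)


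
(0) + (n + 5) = n + 5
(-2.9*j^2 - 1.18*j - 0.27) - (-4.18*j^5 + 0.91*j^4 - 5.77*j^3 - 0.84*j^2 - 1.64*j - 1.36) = 4.18*j^5 - 0.91*j^4 + 5.77*j^3 - 2.06*j^2 + 0.46*j + 1.09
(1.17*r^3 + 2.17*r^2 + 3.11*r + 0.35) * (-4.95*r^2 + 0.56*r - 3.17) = -5.7915*r^5 - 10.0863*r^4 - 17.8882*r^3 - 6.8698*r^2 - 9.6627*r - 1.1095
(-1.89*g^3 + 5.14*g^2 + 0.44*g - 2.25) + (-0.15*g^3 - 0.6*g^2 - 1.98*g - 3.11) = -2.04*g^3 + 4.54*g^2 - 1.54*g - 5.36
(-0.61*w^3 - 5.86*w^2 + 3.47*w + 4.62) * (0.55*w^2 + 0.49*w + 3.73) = -0.3355*w^5 - 3.5219*w^4 - 3.2382*w^3 - 17.6165*w^2 + 15.2069*w + 17.2326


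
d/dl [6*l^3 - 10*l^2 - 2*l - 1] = 18*l^2 - 20*l - 2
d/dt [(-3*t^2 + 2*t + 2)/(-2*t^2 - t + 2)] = (7*t^2 - 4*t + 6)/(4*t^4 + 4*t^3 - 7*t^2 - 4*t + 4)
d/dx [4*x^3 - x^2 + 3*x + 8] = 12*x^2 - 2*x + 3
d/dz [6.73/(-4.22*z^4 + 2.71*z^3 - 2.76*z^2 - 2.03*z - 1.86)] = (113.6024*z^3 - 54.7149*z^2 + 37.1496*z + 13.6619)/(4.22*z^4 - 2.71*z^3 + 2.76*z^2 + 2.03*z + 1.86)^2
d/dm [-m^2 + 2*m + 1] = 2 - 2*m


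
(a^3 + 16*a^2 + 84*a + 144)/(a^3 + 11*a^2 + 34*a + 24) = (a + 6)/(a + 1)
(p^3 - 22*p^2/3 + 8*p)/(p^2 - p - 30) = p*(3*p - 4)/(3*(p + 5))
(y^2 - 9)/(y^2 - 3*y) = (y + 3)/y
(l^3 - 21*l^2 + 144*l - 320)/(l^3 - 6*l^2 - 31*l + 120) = (l^2 - 13*l + 40)/(l^2 + 2*l - 15)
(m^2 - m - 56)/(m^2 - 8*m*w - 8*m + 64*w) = (-m - 7)/(-m + 8*w)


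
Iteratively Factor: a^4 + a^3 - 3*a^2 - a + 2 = (a + 2)*(a^3 - a^2 - a + 1) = (a + 1)*(a + 2)*(a^2 - 2*a + 1) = (a - 1)*(a + 1)*(a + 2)*(a - 1)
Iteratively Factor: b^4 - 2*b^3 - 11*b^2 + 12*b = (b)*(b^3 - 2*b^2 - 11*b + 12) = b*(b + 3)*(b^2 - 5*b + 4) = b*(b - 4)*(b + 3)*(b - 1)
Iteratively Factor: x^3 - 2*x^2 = (x)*(x^2 - 2*x) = x*(x - 2)*(x)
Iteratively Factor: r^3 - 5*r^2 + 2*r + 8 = (r - 4)*(r^2 - r - 2) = (r - 4)*(r - 2)*(r + 1)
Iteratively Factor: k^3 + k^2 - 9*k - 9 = (k + 3)*(k^2 - 2*k - 3) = (k + 1)*(k + 3)*(k - 3)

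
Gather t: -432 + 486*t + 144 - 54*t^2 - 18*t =-54*t^2 + 468*t - 288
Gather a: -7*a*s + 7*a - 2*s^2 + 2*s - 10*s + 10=a*(7 - 7*s) - 2*s^2 - 8*s + 10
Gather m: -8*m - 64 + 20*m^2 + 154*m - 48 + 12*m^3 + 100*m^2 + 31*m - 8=12*m^3 + 120*m^2 + 177*m - 120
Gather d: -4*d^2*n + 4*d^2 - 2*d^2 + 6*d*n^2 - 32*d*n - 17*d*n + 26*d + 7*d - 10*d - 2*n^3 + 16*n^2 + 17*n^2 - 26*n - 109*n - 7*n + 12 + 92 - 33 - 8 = d^2*(2 - 4*n) + d*(6*n^2 - 49*n + 23) - 2*n^3 + 33*n^2 - 142*n + 63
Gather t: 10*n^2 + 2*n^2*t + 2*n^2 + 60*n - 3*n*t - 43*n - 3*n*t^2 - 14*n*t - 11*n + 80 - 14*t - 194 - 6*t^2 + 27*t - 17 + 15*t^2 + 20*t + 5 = 12*n^2 + 6*n + t^2*(9 - 3*n) + t*(2*n^2 - 17*n + 33) - 126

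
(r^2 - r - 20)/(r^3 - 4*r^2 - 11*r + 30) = (r + 4)/(r^2 + r - 6)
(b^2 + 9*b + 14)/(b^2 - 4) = (b + 7)/(b - 2)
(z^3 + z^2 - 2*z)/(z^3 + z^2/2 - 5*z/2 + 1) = 2*z/(2*z - 1)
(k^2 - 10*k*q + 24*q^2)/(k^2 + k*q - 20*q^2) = (k - 6*q)/(k + 5*q)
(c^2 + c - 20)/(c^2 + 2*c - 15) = (c - 4)/(c - 3)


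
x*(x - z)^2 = x^3 - 2*x^2*z + x*z^2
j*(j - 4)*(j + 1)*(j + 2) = j^4 - j^3 - 10*j^2 - 8*j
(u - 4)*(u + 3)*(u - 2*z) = u^3 - 2*u^2*z - u^2 + 2*u*z - 12*u + 24*z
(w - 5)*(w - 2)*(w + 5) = w^3 - 2*w^2 - 25*w + 50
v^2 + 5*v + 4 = (v + 1)*(v + 4)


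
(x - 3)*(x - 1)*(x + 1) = x^3 - 3*x^2 - x + 3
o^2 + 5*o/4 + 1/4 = (o + 1/4)*(o + 1)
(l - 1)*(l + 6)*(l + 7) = l^3 + 12*l^2 + 29*l - 42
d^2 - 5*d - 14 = (d - 7)*(d + 2)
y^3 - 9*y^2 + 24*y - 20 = (y - 5)*(y - 2)^2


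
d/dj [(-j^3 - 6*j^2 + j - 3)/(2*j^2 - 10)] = (-j^4 + 14*j^2 + 66*j - 5)/(2*(j^4 - 10*j^2 + 25))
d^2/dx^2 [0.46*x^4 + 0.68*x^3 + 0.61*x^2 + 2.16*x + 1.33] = 5.52*x^2 + 4.08*x + 1.22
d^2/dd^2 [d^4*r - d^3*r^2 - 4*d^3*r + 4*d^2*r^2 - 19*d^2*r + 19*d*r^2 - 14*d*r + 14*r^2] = 2*r*(6*d^2 - 3*d*r - 12*d + 4*r - 19)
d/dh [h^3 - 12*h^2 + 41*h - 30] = 3*h^2 - 24*h + 41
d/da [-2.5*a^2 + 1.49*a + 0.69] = 1.49 - 5.0*a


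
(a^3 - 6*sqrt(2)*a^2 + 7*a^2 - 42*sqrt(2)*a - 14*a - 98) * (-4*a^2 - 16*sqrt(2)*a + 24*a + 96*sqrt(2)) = -4*a^5 - 4*a^4 + 8*sqrt(2)*a^4 + 8*sqrt(2)*a^3 + 416*a^3 - 112*sqrt(2)*a^2 + 248*a^2 - 10416*a + 224*sqrt(2)*a - 9408*sqrt(2)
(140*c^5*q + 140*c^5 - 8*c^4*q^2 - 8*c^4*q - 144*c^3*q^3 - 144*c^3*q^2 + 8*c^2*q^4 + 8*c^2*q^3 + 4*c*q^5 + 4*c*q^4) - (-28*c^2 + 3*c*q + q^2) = 140*c^5*q + 140*c^5 - 8*c^4*q^2 - 8*c^4*q - 144*c^3*q^3 - 144*c^3*q^2 + 8*c^2*q^4 + 8*c^2*q^3 + 28*c^2 + 4*c*q^5 + 4*c*q^4 - 3*c*q - q^2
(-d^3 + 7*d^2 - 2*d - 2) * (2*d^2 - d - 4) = -2*d^5 + 15*d^4 - 7*d^3 - 30*d^2 + 10*d + 8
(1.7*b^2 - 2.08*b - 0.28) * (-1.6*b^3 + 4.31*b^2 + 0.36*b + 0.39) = -2.72*b^5 + 10.655*b^4 - 7.9048*b^3 - 1.2926*b^2 - 0.912*b - 0.1092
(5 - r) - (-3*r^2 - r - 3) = 3*r^2 + 8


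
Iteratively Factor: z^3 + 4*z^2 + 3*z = (z + 3)*(z^2 + z) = (z + 1)*(z + 3)*(z)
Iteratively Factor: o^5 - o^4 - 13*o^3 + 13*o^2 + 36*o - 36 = (o + 3)*(o^4 - 4*o^3 - o^2 + 16*o - 12) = (o - 3)*(o + 3)*(o^3 - o^2 - 4*o + 4) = (o - 3)*(o + 2)*(o + 3)*(o^2 - 3*o + 2) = (o - 3)*(o - 1)*(o + 2)*(o + 3)*(o - 2)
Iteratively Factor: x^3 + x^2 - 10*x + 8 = (x - 2)*(x^2 + 3*x - 4) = (x - 2)*(x + 4)*(x - 1)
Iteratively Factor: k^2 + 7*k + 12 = (k + 3)*(k + 4)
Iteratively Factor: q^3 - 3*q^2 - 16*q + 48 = (q - 3)*(q^2 - 16) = (q - 3)*(q + 4)*(q - 4)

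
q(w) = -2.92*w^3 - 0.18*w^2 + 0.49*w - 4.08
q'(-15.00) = -1965.11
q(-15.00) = 9803.07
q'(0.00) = 0.49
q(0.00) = -4.08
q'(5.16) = -234.61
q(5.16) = -407.52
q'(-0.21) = 0.18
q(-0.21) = -4.16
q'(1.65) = -23.95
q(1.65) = -16.88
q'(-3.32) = -94.87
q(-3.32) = 99.16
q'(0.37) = -0.84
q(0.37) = -4.07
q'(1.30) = -14.78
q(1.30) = -10.16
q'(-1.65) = -22.77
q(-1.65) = 7.74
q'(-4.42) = -169.06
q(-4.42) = 242.38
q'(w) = -8.76*w^2 - 0.36*w + 0.49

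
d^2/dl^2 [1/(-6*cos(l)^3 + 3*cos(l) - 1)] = 12*(-27*(1 - cos(2*l))^3 + 84*(1 - cos(2*l))^2 - cos(l) + 51*cos(2*l) - 9*cos(3*l) - 81)/(3*cos(l) + 3*cos(3*l) + 2)^3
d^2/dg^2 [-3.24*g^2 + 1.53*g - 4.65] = -6.48000000000000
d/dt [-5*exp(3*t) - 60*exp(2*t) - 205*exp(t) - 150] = (-15*exp(2*t) - 120*exp(t) - 205)*exp(t)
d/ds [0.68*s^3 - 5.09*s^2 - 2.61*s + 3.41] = 2.04*s^2 - 10.18*s - 2.61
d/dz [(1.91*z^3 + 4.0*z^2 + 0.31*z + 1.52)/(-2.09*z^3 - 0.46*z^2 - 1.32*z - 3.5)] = (7.4814*z^4 - 3.7466*z^3 - 15.662*z^2 - 26.6016*z + 0.9214)/(4.3681*z^6 + 1.9228*z^5 + 5.7292*z^4 + 15.8444*z^3 + 4.9624*z^2 + 9.24*z + 12.25)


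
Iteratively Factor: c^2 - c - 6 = (c - 3)*(c + 2)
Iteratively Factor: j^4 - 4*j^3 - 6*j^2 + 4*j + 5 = (j + 1)*(j^3 - 5*j^2 - j + 5) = (j - 5)*(j + 1)*(j^2 - 1) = (j - 5)*(j + 1)^2*(j - 1)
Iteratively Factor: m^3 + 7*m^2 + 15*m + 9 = (m + 3)*(m^2 + 4*m + 3) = (m + 1)*(m + 3)*(m + 3)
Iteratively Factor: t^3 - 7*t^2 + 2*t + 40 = (t + 2)*(t^2 - 9*t + 20) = (t - 4)*(t + 2)*(t - 5)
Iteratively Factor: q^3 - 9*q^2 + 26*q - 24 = (q - 3)*(q^2 - 6*q + 8) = (q - 4)*(q - 3)*(q - 2)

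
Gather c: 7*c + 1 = 7*c + 1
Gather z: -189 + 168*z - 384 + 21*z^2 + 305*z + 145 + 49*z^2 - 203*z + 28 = 70*z^2 + 270*z - 400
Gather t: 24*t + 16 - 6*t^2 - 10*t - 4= -6*t^2 + 14*t + 12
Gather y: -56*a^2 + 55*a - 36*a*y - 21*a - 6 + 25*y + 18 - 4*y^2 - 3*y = -56*a^2 + 34*a - 4*y^2 + y*(22 - 36*a) + 12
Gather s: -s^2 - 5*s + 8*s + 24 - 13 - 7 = -s^2 + 3*s + 4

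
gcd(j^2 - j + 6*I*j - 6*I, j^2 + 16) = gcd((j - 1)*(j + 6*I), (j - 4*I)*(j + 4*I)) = 1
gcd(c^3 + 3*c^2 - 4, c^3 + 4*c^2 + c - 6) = c^2 + c - 2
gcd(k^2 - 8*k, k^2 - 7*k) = k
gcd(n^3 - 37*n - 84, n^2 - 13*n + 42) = n - 7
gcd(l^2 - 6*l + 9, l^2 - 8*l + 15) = l - 3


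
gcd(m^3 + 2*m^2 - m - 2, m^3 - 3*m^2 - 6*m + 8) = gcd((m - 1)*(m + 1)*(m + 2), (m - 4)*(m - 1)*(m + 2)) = m^2 + m - 2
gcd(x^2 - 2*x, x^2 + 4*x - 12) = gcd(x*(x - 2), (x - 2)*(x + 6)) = x - 2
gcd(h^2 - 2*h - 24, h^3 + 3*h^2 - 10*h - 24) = h + 4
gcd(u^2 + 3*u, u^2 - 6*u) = u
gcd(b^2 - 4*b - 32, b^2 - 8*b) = b - 8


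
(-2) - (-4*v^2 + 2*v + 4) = 4*v^2 - 2*v - 6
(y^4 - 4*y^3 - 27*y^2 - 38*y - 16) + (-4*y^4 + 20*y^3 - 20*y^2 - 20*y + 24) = -3*y^4 + 16*y^3 - 47*y^2 - 58*y + 8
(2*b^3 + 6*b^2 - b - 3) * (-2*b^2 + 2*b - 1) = -4*b^5 - 8*b^4 + 12*b^3 - 2*b^2 - 5*b + 3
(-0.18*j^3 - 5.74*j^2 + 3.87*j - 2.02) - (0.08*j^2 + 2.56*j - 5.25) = -0.18*j^3 - 5.82*j^2 + 1.31*j + 3.23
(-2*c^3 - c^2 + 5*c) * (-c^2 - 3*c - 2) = 2*c^5 + 7*c^4 + 2*c^3 - 13*c^2 - 10*c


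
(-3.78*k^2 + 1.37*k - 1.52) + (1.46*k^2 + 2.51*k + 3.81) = -2.32*k^2 + 3.88*k + 2.29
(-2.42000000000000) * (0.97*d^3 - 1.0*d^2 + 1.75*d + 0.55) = -2.3474*d^3 + 2.42*d^2 - 4.235*d - 1.331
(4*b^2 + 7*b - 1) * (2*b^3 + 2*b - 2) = 8*b^5 + 14*b^4 + 6*b^3 + 6*b^2 - 16*b + 2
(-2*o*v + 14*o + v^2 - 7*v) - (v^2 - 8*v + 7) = -2*o*v + 14*o + v - 7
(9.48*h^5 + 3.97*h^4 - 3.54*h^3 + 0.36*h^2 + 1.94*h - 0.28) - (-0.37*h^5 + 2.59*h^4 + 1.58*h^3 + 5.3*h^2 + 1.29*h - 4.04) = 9.85*h^5 + 1.38*h^4 - 5.12*h^3 - 4.94*h^2 + 0.65*h + 3.76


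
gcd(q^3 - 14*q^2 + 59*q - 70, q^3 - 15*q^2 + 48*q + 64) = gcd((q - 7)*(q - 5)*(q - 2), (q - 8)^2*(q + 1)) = 1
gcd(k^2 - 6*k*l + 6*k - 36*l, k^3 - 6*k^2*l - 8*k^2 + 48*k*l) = k - 6*l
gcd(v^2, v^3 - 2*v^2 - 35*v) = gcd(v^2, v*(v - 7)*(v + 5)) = v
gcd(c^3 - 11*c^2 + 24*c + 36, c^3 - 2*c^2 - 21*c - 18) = c^2 - 5*c - 6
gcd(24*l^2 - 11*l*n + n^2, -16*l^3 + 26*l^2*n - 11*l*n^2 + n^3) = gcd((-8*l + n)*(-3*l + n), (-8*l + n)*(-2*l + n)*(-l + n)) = 8*l - n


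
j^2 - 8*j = j*(j - 8)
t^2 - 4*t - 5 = (t - 5)*(t + 1)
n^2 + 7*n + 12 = (n + 3)*(n + 4)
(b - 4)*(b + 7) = b^2 + 3*b - 28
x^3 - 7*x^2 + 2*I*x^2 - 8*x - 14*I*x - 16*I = (x - 8)*(x + 1)*(x + 2*I)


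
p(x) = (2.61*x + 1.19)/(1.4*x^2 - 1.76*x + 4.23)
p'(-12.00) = -0.01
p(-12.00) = -0.13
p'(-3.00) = -0.02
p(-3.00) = -0.30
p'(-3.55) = -0.03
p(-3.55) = -0.29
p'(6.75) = -0.06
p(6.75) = 0.34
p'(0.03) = 0.75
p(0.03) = 0.30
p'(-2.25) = 0.01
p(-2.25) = -0.31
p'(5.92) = -0.07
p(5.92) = 0.39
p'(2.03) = -0.21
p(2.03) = 1.01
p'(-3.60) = -0.03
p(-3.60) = -0.29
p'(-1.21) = 0.17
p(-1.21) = -0.23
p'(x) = (1.76 - 2.8*x)*(2.61*x + 1.19)/(1.4*x^2 - 1.76*x + 4.23)^2 + 2.61/(1.4*x^2 - 1.76*x + 4.23)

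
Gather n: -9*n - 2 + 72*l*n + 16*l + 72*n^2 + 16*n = 16*l + 72*n^2 + n*(72*l + 7) - 2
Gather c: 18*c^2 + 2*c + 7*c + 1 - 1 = 18*c^2 + 9*c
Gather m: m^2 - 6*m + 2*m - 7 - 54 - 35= m^2 - 4*m - 96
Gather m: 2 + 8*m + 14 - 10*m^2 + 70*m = -10*m^2 + 78*m + 16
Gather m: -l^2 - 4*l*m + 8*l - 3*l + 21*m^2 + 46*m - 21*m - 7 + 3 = -l^2 + 5*l + 21*m^2 + m*(25 - 4*l) - 4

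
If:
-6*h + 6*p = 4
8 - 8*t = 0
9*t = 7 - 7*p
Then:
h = -20/21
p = -2/7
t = 1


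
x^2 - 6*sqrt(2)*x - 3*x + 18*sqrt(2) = (x - 3)*(x - 6*sqrt(2))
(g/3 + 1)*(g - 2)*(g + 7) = g^3/3 + 8*g^2/3 + g/3 - 14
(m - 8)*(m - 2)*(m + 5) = m^3 - 5*m^2 - 34*m + 80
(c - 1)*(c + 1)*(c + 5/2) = c^3 + 5*c^2/2 - c - 5/2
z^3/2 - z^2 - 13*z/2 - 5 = (z/2 + 1)*(z - 5)*(z + 1)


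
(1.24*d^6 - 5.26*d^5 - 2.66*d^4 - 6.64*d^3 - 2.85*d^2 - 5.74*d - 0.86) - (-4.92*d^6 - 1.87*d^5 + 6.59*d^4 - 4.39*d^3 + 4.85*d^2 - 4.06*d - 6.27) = 6.16*d^6 - 3.39*d^5 - 9.25*d^4 - 2.25*d^3 - 7.7*d^2 - 1.68*d + 5.41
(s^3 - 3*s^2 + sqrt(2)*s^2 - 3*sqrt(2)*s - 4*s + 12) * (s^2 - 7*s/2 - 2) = s^5 - 13*s^4/2 + sqrt(2)*s^4 - 13*sqrt(2)*s^3/2 + 9*s^3/2 + 17*sqrt(2)*s^2/2 + 32*s^2 - 34*s + 6*sqrt(2)*s - 24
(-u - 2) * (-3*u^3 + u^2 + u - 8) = 3*u^4 + 5*u^3 - 3*u^2 + 6*u + 16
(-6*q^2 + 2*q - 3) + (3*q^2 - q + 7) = -3*q^2 + q + 4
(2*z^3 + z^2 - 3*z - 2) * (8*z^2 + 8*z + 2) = 16*z^5 + 24*z^4 - 12*z^3 - 38*z^2 - 22*z - 4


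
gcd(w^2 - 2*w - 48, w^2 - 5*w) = 1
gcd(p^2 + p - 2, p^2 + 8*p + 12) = p + 2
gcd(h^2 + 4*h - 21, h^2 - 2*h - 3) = h - 3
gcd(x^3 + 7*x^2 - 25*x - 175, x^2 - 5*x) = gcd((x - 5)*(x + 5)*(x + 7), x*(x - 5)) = x - 5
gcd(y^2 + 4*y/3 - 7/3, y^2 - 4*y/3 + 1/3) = y - 1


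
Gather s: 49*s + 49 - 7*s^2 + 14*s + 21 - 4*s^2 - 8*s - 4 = -11*s^2 + 55*s + 66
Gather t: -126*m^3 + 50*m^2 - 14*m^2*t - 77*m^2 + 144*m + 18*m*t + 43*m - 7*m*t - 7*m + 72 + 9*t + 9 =-126*m^3 - 27*m^2 + 180*m + t*(-14*m^2 + 11*m + 9) + 81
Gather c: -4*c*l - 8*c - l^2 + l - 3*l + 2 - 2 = c*(-4*l - 8) - l^2 - 2*l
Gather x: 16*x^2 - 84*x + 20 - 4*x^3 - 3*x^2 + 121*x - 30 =-4*x^3 + 13*x^2 + 37*x - 10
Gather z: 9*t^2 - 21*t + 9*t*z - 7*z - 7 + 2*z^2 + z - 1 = 9*t^2 - 21*t + 2*z^2 + z*(9*t - 6) - 8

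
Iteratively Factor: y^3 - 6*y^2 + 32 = (y + 2)*(y^2 - 8*y + 16) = (y - 4)*(y + 2)*(y - 4)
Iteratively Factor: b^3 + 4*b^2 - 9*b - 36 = (b + 3)*(b^2 + b - 12) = (b - 3)*(b + 3)*(b + 4)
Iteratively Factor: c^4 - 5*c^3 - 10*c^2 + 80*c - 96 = (c - 4)*(c^3 - c^2 - 14*c + 24) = (c - 4)*(c + 4)*(c^2 - 5*c + 6) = (c - 4)*(c - 3)*(c + 4)*(c - 2)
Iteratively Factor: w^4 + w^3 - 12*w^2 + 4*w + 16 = (w - 2)*(w^3 + 3*w^2 - 6*w - 8) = (w - 2)*(w + 4)*(w^2 - w - 2) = (w - 2)*(w + 1)*(w + 4)*(w - 2)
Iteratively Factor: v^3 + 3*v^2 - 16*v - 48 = (v + 3)*(v^2 - 16) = (v - 4)*(v + 3)*(v + 4)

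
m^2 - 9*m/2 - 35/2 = (m - 7)*(m + 5/2)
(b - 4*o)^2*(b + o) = b^3 - 7*b^2*o + 8*b*o^2 + 16*o^3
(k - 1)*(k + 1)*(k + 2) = k^3 + 2*k^2 - k - 2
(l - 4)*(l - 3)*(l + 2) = l^3 - 5*l^2 - 2*l + 24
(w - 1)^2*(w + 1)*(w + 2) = w^4 + w^3 - 3*w^2 - w + 2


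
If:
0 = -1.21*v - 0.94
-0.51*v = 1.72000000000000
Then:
No Solution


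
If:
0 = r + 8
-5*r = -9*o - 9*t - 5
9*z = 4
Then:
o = -t - 5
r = -8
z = 4/9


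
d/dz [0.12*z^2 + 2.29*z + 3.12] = 0.24*z + 2.29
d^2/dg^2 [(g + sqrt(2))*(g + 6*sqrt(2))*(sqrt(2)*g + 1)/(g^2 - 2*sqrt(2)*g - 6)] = 126*(sqrt(2)*g^3 + 6*g^2 + 6*sqrt(2)*g + 4)/(g^6 - 6*sqrt(2)*g^5 + 6*g^4 + 56*sqrt(2)*g^3 - 36*g^2 - 216*sqrt(2)*g - 216)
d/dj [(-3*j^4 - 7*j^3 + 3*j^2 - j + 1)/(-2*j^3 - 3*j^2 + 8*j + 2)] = (6*j^6 + 18*j^5 - 45*j^4 - 140*j^3 - 15*j^2 + 18*j - 10)/(4*j^6 + 12*j^5 - 23*j^4 - 56*j^3 + 52*j^2 + 32*j + 4)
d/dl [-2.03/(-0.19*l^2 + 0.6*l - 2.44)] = (1.218 - 0.7714*l)/(0.19*l^2 - 0.6*l + 2.44)^2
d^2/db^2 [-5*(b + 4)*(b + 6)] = -10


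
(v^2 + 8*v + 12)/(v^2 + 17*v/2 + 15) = 2*(v + 2)/(2*v + 5)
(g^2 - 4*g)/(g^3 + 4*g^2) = (g - 4)/(g*(g + 4))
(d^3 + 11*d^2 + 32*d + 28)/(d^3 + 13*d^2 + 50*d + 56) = (d + 2)/(d + 4)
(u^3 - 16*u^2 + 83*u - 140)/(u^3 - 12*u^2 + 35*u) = (u - 4)/u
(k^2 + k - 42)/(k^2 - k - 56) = (k - 6)/(k - 8)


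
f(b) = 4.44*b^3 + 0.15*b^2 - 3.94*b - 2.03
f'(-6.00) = 473.78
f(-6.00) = -932.03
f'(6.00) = 477.38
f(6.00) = 938.77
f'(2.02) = 51.02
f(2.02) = 27.22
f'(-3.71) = 178.28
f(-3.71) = -212.08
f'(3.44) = 154.72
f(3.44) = 166.93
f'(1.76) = 37.85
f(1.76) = 15.71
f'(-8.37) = 926.71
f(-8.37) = -2562.05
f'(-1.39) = 21.38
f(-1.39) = -8.19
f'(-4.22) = 232.00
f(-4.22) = -316.40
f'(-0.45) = -1.38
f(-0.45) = -0.63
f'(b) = 13.32*b^2 + 0.3*b - 3.94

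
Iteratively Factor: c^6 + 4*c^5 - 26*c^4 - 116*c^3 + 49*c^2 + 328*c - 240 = (c + 3)*(c^5 + c^4 - 29*c^3 - 29*c^2 + 136*c - 80) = (c - 1)*(c + 3)*(c^4 + 2*c^3 - 27*c^2 - 56*c + 80) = (c - 1)*(c + 3)*(c + 4)*(c^3 - 2*c^2 - 19*c + 20) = (c - 1)*(c + 3)*(c + 4)^2*(c^2 - 6*c + 5) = (c - 1)^2*(c + 3)*(c + 4)^2*(c - 5)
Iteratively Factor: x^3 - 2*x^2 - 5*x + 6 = (x - 1)*(x^2 - x - 6) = (x - 1)*(x + 2)*(x - 3)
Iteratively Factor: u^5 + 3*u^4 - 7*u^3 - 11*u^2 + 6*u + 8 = (u + 4)*(u^4 - u^3 - 3*u^2 + u + 2) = (u - 1)*(u + 4)*(u^3 - 3*u - 2) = (u - 1)*(u + 1)*(u + 4)*(u^2 - u - 2) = (u - 1)*(u + 1)^2*(u + 4)*(u - 2)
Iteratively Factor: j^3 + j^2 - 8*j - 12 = (j + 2)*(j^2 - j - 6) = (j + 2)^2*(j - 3)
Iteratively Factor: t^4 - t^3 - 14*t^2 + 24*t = (t - 2)*(t^3 + t^2 - 12*t) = (t - 3)*(t - 2)*(t^2 + 4*t) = t*(t - 3)*(t - 2)*(t + 4)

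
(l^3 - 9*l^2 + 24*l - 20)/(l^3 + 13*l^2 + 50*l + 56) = (l^3 - 9*l^2 + 24*l - 20)/(l^3 + 13*l^2 + 50*l + 56)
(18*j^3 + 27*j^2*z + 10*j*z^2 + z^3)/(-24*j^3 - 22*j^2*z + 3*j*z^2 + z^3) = (3*j + z)/(-4*j + z)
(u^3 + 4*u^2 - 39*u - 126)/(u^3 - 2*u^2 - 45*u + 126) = (u + 3)/(u - 3)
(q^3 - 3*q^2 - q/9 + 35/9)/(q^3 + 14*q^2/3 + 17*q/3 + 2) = (9*q^2 - 36*q + 35)/(3*(3*q^2 + 11*q + 6))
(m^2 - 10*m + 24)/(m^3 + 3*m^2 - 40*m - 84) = (m - 4)/(m^2 + 9*m + 14)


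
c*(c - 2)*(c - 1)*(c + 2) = c^4 - c^3 - 4*c^2 + 4*c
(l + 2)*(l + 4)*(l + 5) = l^3 + 11*l^2 + 38*l + 40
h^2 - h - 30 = (h - 6)*(h + 5)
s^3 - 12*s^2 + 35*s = s*(s - 7)*(s - 5)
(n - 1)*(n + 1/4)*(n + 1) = n^3 + n^2/4 - n - 1/4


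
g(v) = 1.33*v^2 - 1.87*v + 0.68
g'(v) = 2.66*v - 1.87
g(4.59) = 20.12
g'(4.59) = 10.34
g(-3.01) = 18.36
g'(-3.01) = -9.88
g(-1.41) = 5.96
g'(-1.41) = -5.62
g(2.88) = 6.33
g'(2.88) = 5.79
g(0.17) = 0.40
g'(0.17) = -1.42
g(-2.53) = 13.92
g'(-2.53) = -8.60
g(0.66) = 0.03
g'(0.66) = -0.11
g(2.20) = 3.00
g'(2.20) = 3.98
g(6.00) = 37.34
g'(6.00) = 14.09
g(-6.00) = 59.78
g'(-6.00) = -17.83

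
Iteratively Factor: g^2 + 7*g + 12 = (g + 4)*(g + 3)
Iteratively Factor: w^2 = (w)*(w)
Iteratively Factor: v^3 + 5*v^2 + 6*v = (v + 2)*(v^2 + 3*v) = (v + 2)*(v + 3)*(v)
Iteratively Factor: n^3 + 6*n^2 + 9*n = (n + 3)*(n^2 + 3*n) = n*(n + 3)*(n + 3)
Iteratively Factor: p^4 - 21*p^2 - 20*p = (p)*(p^3 - 21*p - 20) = p*(p + 1)*(p^2 - p - 20) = p*(p + 1)*(p + 4)*(p - 5)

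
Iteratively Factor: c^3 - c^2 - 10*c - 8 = (c - 4)*(c^2 + 3*c + 2) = (c - 4)*(c + 1)*(c + 2)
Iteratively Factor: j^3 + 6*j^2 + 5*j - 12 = (j - 1)*(j^2 + 7*j + 12) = (j - 1)*(j + 3)*(j + 4)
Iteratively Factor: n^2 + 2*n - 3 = (n - 1)*(n + 3)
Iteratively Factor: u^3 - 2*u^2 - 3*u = (u)*(u^2 - 2*u - 3) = u*(u - 3)*(u + 1)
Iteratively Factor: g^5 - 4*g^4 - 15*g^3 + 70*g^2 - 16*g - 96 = (g - 2)*(g^4 - 2*g^3 - 19*g^2 + 32*g + 48) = (g - 3)*(g - 2)*(g^3 + g^2 - 16*g - 16) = (g - 4)*(g - 3)*(g - 2)*(g^2 + 5*g + 4) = (g - 4)*(g - 3)*(g - 2)*(g + 1)*(g + 4)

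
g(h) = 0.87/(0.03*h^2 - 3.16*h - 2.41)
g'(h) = 0.87*(3.16 - 0.06*h)/(0.03*h^2 - 3.16*h - 2.41)^2 = (2.7492 - 0.0522*h)/(-0.03*h^2 + 3.16*h + 2.41)^2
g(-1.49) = 0.37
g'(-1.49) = 0.51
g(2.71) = -0.08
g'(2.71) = 0.02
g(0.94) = -0.16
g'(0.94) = 0.09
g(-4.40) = 0.07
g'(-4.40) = 0.02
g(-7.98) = 0.04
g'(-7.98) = 0.01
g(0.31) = -0.26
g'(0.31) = 0.24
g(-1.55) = 0.34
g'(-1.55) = 0.43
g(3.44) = -0.07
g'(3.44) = 0.02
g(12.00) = -0.02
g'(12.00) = 0.00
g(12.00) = -0.02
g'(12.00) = 0.00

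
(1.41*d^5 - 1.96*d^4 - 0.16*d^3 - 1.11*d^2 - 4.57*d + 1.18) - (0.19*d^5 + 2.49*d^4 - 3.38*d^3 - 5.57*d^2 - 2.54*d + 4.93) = 1.22*d^5 - 4.45*d^4 + 3.22*d^3 + 4.46*d^2 - 2.03*d - 3.75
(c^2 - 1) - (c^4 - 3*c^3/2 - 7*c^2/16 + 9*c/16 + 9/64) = -c^4 + 3*c^3/2 + 23*c^2/16 - 9*c/16 - 73/64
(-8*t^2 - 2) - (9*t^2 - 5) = 3 - 17*t^2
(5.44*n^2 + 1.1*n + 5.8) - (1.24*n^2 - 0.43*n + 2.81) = 4.2*n^2 + 1.53*n + 2.99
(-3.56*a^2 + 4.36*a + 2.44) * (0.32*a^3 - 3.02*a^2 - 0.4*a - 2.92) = -1.1392*a^5 + 12.1464*a^4 - 10.9624*a^3 + 1.2824*a^2 - 13.7072*a - 7.1248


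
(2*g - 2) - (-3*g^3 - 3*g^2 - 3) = 3*g^3 + 3*g^2 + 2*g + 1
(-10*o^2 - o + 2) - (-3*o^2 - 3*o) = -7*o^2 + 2*o + 2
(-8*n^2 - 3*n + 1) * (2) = -16*n^2 - 6*n + 2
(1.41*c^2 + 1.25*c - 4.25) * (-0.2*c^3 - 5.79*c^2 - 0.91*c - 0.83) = -0.282*c^5 - 8.4139*c^4 - 7.6706*c^3 + 22.2997*c^2 + 2.83*c + 3.5275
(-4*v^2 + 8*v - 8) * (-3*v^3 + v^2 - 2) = 12*v^5 - 28*v^4 + 32*v^3 - 16*v + 16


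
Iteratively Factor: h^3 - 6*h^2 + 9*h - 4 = (h - 1)*(h^2 - 5*h + 4) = (h - 1)^2*(h - 4)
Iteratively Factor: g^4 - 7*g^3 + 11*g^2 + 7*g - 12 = (g - 1)*(g^3 - 6*g^2 + 5*g + 12) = (g - 1)*(g + 1)*(g^2 - 7*g + 12) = (g - 4)*(g - 1)*(g + 1)*(g - 3)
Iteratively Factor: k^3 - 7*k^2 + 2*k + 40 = (k - 5)*(k^2 - 2*k - 8) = (k - 5)*(k + 2)*(k - 4)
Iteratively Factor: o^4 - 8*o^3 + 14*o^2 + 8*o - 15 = (o - 1)*(o^3 - 7*o^2 + 7*o + 15) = (o - 1)*(o + 1)*(o^2 - 8*o + 15) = (o - 5)*(o - 1)*(o + 1)*(o - 3)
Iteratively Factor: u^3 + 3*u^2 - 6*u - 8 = (u + 1)*(u^2 + 2*u - 8) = (u + 1)*(u + 4)*(u - 2)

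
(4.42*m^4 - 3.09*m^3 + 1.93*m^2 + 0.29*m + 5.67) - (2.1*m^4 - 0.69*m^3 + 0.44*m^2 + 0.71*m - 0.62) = 2.32*m^4 - 2.4*m^3 + 1.49*m^2 - 0.42*m + 6.29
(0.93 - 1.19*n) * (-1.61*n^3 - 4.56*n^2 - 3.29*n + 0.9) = 1.9159*n^4 + 3.9291*n^3 - 0.3257*n^2 - 4.1307*n + 0.837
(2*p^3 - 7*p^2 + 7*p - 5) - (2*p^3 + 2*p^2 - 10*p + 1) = -9*p^2 + 17*p - 6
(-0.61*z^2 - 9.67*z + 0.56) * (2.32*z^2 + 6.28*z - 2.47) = -1.4152*z^4 - 26.2652*z^3 - 57.9217*z^2 + 27.4017*z - 1.3832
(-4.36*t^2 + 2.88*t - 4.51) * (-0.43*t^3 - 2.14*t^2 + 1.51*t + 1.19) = 1.8748*t^5 + 8.092*t^4 - 10.8075*t^3 + 8.8118*t^2 - 3.3829*t - 5.3669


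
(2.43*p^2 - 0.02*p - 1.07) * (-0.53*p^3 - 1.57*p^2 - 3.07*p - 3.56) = -1.2879*p^5 - 3.8045*p^4 - 6.8616*p^3 - 6.9095*p^2 + 3.3561*p + 3.8092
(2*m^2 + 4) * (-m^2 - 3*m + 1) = -2*m^4 - 6*m^3 - 2*m^2 - 12*m + 4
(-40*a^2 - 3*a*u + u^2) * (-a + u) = 40*a^3 - 37*a^2*u - 4*a*u^2 + u^3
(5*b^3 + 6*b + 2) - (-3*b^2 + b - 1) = 5*b^3 + 3*b^2 + 5*b + 3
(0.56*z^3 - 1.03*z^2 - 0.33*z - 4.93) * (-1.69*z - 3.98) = -0.9464*z^4 - 0.4881*z^3 + 4.6571*z^2 + 9.6451*z + 19.6214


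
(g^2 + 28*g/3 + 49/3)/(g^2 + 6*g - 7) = (g + 7/3)/(g - 1)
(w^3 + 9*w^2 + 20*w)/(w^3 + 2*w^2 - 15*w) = (w + 4)/(w - 3)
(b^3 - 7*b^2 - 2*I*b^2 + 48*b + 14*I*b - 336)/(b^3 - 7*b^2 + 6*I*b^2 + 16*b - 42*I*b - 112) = (b^2 - 2*I*b + 48)/(b^2 + 6*I*b + 16)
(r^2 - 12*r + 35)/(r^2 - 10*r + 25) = (r - 7)/(r - 5)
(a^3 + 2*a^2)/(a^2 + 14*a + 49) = a^2*(a + 2)/(a^2 + 14*a + 49)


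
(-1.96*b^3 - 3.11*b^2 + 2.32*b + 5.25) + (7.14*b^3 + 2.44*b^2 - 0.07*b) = 5.18*b^3 - 0.67*b^2 + 2.25*b + 5.25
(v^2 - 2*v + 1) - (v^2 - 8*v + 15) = 6*v - 14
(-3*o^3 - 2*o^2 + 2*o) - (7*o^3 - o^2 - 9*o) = -10*o^3 - o^2 + 11*o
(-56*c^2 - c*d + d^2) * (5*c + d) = -280*c^3 - 61*c^2*d + 4*c*d^2 + d^3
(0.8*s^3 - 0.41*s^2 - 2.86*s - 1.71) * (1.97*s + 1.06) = 1.576*s^4 + 0.0403000000000001*s^3 - 6.0688*s^2 - 6.4003*s - 1.8126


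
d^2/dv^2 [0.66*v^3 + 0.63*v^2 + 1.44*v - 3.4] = 3.96*v + 1.26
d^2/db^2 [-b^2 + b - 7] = -2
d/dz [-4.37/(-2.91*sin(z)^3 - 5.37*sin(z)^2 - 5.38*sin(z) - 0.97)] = (-46.9338*sin(z) + 19.07505*cos(2*z) - 42.58565)*cos(z)/(2.91*sin(z)^3 + 5.37*sin(z)^2 + 5.38*sin(z) + 0.97)^2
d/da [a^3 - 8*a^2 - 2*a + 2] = 3*a^2 - 16*a - 2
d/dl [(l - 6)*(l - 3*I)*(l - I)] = 3*l^2 + l*(-12 - 8*I) - 3 + 24*I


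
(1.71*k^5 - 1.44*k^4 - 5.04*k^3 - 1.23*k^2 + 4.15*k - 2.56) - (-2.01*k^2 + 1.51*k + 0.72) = 1.71*k^5 - 1.44*k^4 - 5.04*k^3 + 0.78*k^2 + 2.64*k - 3.28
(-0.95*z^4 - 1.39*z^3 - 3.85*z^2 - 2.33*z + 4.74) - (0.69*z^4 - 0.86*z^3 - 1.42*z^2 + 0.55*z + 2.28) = -1.64*z^4 - 0.53*z^3 - 2.43*z^2 - 2.88*z + 2.46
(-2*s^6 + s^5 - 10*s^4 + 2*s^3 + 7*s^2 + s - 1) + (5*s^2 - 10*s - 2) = -2*s^6 + s^5 - 10*s^4 + 2*s^3 + 12*s^2 - 9*s - 3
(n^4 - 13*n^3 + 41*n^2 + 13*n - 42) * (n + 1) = n^5 - 12*n^4 + 28*n^3 + 54*n^2 - 29*n - 42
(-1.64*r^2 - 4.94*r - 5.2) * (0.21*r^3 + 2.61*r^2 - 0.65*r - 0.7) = -0.3444*r^5 - 5.3178*r^4 - 12.9194*r^3 - 9.213*r^2 + 6.838*r + 3.64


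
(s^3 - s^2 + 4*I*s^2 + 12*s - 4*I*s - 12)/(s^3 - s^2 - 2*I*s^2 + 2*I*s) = (s + 6*I)/s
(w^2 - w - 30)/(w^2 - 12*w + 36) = (w + 5)/(w - 6)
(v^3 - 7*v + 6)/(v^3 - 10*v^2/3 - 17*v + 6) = 3*(v^2 - 3*v + 2)/(3*v^2 - 19*v + 6)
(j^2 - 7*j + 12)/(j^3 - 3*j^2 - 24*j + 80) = (j - 3)/(j^2 + j - 20)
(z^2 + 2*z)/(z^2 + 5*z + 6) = z/(z + 3)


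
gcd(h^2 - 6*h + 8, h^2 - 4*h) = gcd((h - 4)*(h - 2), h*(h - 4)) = h - 4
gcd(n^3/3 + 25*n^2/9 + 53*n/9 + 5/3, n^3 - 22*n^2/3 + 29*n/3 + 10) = 1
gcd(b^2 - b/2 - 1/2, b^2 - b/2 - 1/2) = b^2 - b/2 - 1/2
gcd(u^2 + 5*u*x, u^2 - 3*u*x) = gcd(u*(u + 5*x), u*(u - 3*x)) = u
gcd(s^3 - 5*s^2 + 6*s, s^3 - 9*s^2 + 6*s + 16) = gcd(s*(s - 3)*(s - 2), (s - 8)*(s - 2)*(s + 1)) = s - 2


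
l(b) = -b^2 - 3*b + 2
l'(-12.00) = 21.00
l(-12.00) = -106.00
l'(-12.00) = 21.00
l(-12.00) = -106.00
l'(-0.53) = -1.94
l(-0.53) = 3.31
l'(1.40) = -5.80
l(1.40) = -4.16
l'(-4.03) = 5.06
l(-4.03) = -2.15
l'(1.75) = -6.50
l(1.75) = -6.31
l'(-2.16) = 1.32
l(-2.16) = 3.81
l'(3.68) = -10.36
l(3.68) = -22.58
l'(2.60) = -8.20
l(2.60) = -12.56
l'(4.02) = -11.04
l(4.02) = -26.22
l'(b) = -2*b - 3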